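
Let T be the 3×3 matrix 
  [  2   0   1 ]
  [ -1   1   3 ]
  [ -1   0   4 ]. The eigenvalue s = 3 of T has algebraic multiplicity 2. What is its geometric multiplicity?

T − 3I = [[-1, 0, 1], [-1, -2, 3], [-1, 0, 1]].
This matrix has rank 2, so its null space has dimension 3 − 2 = 1.

1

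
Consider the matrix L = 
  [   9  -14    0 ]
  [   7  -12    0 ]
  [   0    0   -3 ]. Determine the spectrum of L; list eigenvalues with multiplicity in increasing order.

-5, -3, 2

Characteristic polynomial: p(s) = s^3 + 6s^2 - s - 30 = (s - 2)(s + 3)(s + 5).
Roots (with multiplicity): -5, -3, 2.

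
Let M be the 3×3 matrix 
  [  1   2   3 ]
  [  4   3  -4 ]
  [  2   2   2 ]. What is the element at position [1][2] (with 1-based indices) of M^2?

Characteristic polynomial: s^3 - 6s^2 + 5s + 12 = (s - 4)(s - 3)(s + 1), so the eigenvalues are -1, 3, 4.
s=4: eigenvector (1, 0, 1).
s=3: eigenvector (-2, 1, -2).
s=-1: eigenvector (-1, 1, 0).
P = [[1, -2, -1], [0, 1, 1], [1, -2, 0]], D = diag(4, 3, -1), P⁻¹ = [[2, 2, -1], [1, 1, -1], [-1, 0, 1]].
M² = P·diag(16, 9, 1)·P⁻¹ = [[15, 14, 1], [8, 9, -8], [14, 14, 2]].
The requested entry is 14.

14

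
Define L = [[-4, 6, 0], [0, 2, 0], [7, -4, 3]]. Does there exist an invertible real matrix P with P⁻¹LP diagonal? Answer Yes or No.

Yes

Characteristic polynomial: p(r) = r^3 - r^2 - 14r + 24 = (r - 3)(r - 2)(r + 4).
All 3 eigenvalues are distinct, so L is diagonalizable.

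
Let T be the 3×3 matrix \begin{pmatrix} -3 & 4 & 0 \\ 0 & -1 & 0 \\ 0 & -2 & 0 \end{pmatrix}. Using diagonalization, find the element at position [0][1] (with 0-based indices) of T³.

52

Characteristic polynomial: s^3 + 4s^2 + 3s = s(s + 1)(s + 3), so the eigenvalues are -3, -1, 0.
s=-3: eigenvector (1, 0, 0).
s=-1: eigenvector (2, 1, 2).
s=0: eigenvector (0, 0, 1).
P = [[1, 2, 0], [0, 1, 0], [0, 2, 1]], D = diag(-3, -1, 0), P⁻¹ = [[1, -2, 0], [0, 1, 0], [0, -2, 1]].
T³ = P·diag(-27, -1, 0)·P⁻¹ = [[-27, 52, 0], [0, -1, 0], [0, -2, 0]].
The requested entry is 52.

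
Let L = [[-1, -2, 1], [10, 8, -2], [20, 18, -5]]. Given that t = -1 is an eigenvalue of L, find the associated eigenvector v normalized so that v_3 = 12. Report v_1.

-3

L + 1I = [[0, -2, 1], [10, 9, -2], [20, 18, -4]].
Solving (L + 1I)v = 0 gives the eigenspace spanned by (-3, 6, 12).
With v_3 = 12, v = (-3, 6, 12), so v_1 = -3.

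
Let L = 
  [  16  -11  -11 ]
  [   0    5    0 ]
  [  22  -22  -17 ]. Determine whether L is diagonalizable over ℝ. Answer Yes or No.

Characteristic polynomial: p(t) = t^3 - 4t^2 - 35t + 150 = (t - 5)^2(t + 6).
t = 5 has algebraic multiplicity 2; rank(L − 5I) = 1, so geometric multiplicity = 2.
Every eigenvalue has geometric = algebraic multiplicity, so L is diagonalizable.

Yes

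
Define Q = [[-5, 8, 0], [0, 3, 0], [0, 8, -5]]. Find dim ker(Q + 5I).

2

Q + 5I = [[0, 8, 0], [0, 8, 0], [0, 8, 0]].
This matrix has rank 1, so its null space has dimension 3 − 1 = 2.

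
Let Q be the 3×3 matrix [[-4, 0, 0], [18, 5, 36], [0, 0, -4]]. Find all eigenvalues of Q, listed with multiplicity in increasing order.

-4, -4, 5

Characteristic polynomial: p(s) = s^3 + 3s^2 - 24s - 80 = (s - 5)(s + 4)^2.
Roots (with multiplicity): -4, -4, 5.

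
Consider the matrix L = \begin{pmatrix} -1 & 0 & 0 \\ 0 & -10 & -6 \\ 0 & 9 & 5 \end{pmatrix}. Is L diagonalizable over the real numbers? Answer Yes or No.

Characteristic polynomial: p(μ) = μ^3 + 6μ^2 + 9μ + 4 = (μ + 1)^2(μ + 4).
μ = -1 has algebraic multiplicity 2; rank(L + 1I) = 1, so geometric multiplicity = 2.
Every eigenvalue has geometric = algebraic multiplicity, so L is diagonalizable.

Yes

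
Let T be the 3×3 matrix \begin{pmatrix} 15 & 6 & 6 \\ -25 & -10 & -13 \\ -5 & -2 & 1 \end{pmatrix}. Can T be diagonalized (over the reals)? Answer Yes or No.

Characteristic polynomial: p(λ) = λ^3 - 6λ^2 + 9λ = λ(λ - 3)^2.
λ = 3 has algebraic multiplicity 2; rank(T − 3I) = 2, so geometric multiplicity = 1.
Geometric multiplicity < algebraic multiplicity, so T is not diagonalizable.

No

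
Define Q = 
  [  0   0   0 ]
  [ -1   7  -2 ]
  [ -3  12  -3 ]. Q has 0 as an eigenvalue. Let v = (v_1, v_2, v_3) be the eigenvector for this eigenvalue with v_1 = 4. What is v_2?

4

Q = [[0, 0, 0], [-1, 7, -2], [-3, 12, -3]].
Solving (Q)v = 0 gives the eigenspace spanned by (4, 4, 12).
With v_1 = 4, v = (4, 4, 12), so v_2 = 4.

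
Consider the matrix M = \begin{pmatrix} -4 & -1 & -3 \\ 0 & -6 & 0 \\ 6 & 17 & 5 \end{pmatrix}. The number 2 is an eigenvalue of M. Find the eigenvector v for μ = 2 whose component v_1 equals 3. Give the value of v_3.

M − 2I = [[-6, -1, -3], [0, -8, 0], [6, 17, 3]].
Solving (M − 2I)v = 0 gives the eigenspace spanned by (3, 0, -6).
With v_1 = 3, v = (3, 0, -6), so v_3 = -6.

-6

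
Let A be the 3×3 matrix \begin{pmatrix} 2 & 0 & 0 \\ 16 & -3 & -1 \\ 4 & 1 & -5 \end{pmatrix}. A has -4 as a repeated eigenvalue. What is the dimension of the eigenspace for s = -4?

1

A + 4I = [[6, 0, 0], [16, 1, -1], [4, 1, -1]].
This matrix has rank 2, so its null space has dimension 3 − 2 = 1.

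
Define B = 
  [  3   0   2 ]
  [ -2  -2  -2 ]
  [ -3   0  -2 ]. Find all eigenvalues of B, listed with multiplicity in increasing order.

-2, 0, 1

Characteristic polynomial: p(λ) = λ^3 + λ^2 - 2λ = λ(λ - 1)(λ + 2).
Roots (with multiplicity): -2, 0, 1.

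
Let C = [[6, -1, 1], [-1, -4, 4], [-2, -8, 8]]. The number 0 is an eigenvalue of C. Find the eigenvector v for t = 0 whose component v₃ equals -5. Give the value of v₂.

-5

C = [[6, -1, 1], [-1, -4, 4], [-2, -8, 8]].
Solving (C)v = 0 gives the eigenspace spanned by (0, -5, -5).
With v₃ = -5, v = (0, -5, -5), so v₂ = -5.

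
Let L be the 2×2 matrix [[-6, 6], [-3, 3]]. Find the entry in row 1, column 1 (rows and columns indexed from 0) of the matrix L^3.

Characteristic polynomial: μ^2 + 3μ = μ(μ + 3), so the eigenvalues are -3, 0.
μ=0: eigenvector (1, 1).
μ=-3: eigenvector (2, 1).
P = [[1, 2], [1, 1]], D = diag(0, -3), P⁻¹ = [[-1, 2], [1, -1]].
L³ = P·diag(0, -27)·P⁻¹ = [[-54, 54], [-27, 27]].
The requested entry is 27.

27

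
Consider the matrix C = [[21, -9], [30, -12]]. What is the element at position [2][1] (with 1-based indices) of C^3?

1890

Characteristic polynomial: λ^2 - 9λ + 18 = (λ - 6)(λ - 3), so the eigenvalues are 3, 6.
λ=6: eigenvector (-3, -5).
λ=3: eigenvector (1, 2).
P = [[-3, 1], [-5, 2]], D = diag(6, 3), P⁻¹ = [[-2, 1], [-5, 3]].
C³ = P·diag(216, 27)·P⁻¹ = [[1161, -567], [1890, -918]].
The requested entry is 1890.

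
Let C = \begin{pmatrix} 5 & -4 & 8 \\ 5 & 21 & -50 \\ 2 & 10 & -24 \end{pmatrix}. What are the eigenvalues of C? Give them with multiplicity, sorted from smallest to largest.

Characteristic polynomial: p(t) = t^3 - 2t^2 - 15t + 36 = (t - 3)^2(t + 4).
Roots (with multiplicity): -4, 3, 3.

-4, 3, 3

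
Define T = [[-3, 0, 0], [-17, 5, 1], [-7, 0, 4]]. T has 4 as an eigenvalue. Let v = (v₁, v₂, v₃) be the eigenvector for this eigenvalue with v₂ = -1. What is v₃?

1

T − 4I = [[-7, 0, 0], [-17, 1, 1], [-7, 0, 0]].
Solving (T − 4I)v = 0 gives the eigenspace spanned by (0, -1, 1).
With v₂ = -1, v = (0, -1, 1), so v₃ = 1.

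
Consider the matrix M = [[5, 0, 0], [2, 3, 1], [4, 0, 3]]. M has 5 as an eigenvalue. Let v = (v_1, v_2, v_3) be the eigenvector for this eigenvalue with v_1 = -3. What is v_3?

-6

M − 5I = [[0, 0, 0], [2, -2, 1], [4, 0, -2]].
Solving (M − 5I)v = 0 gives the eigenspace spanned by (-3, -6, -6).
With v_1 = -3, v = (-3, -6, -6), so v_3 = -6.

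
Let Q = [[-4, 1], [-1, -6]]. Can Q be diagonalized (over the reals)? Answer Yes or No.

No

Characteristic polynomial: p(μ) = μ^2 + 10μ + 25 = (μ + 5)^2.
μ = -5 has algebraic multiplicity 2; rank(Q + 5I) = 1, so geometric multiplicity = 1.
Geometric multiplicity < algebraic multiplicity, so Q is not diagonalizable.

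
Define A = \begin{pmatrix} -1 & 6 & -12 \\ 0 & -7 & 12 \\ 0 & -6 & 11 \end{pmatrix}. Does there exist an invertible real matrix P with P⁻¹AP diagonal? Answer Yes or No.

Yes

Characteristic polynomial: p(r) = r^3 - 3r^2 - 9r - 5 = (r - 5)(r + 1)^2.
r = -1 has algebraic multiplicity 2; rank(A + 1I) = 1, so geometric multiplicity = 2.
Every eigenvalue has geometric = algebraic multiplicity, so A is diagonalizable.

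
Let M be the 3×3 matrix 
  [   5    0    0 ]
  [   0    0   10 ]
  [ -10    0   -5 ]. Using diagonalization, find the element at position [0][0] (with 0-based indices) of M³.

125

Characteristic polynomial: s^3 - 25s = s(s - 5)(s + 5), so the eigenvalues are -5, 0, 5.
s=5: eigenvector (1, -2, -1).
s=0: eigenvector (0, 1, 0).
s=-5: eigenvector (0, -2, 1).
P = [[1, 0, 0], [-2, 1, -2], [-1, 0, 1]], D = diag(5, 0, -5), P⁻¹ = [[1, 0, 0], [4, 1, 2], [1, 0, 1]].
M³ = P·diag(125, 0, -125)·P⁻¹ = [[125, 0, 0], [0, 0, 250], [-250, 0, -125]].
The requested entry is 125.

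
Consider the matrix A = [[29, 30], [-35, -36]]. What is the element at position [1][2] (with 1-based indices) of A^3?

1290

Characteristic polynomial: λ^2 + 7λ + 6 = (λ + 1)(λ + 6), so the eigenvalues are -6, -1.
λ=-1: eigenvector (1, -1).
λ=-6: eigenvector (-6, 7).
P = [[1, -6], [-1, 7]], D = diag(-1, -6), P⁻¹ = [[7, 6], [1, 1]].
A³ = P·diag(-1, -216)·P⁻¹ = [[1289, 1290], [-1505, -1506]].
The requested entry is 1290.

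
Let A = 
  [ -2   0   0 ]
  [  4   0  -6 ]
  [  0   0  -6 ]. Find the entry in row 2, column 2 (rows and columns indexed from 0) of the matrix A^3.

Characteristic polynomial: s^3 + 8s^2 + 12s = s(s + 2)(s + 6), so the eigenvalues are -6, -2, 0.
s=-2: eigenvector (1, -2, 0).
s=0: eigenvector (0, 1, 0).
s=-6: eigenvector (0, 1, 1).
P = [[1, 0, 0], [-2, 1, 1], [0, 0, 1]], D = diag(-2, 0, -6), P⁻¹ = [[1, 0, 0], [2, 1, -1], [0, 0, 1]].
A³ = P·diag(-8, 0, -216)·P⁻¹ = [[-8, 0, 0], [16, 0, -216], [0, 0, -216]].
The requested entry is -216.

-216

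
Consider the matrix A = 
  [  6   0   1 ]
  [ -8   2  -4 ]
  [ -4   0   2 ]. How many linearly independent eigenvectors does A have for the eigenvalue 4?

A − 4I = [[2, 0, 1], [-8, -2, -4], [-4, 0, -2]].
This matrix has rank 2, so its null space has dimension 3 − 2 = 1.

1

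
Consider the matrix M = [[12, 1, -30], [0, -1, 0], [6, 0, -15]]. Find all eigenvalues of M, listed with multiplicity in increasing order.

Characteristic polynomial: p(μ) = μ^3 + 4μ^2 + 3μ = μ(μ + 1)(μ + 3).
Roots (with multiplicity): -3, -1, 0.

-3, -1, 0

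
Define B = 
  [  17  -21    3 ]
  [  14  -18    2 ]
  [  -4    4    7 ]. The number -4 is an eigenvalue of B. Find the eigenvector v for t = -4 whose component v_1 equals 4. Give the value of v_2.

B + 4I = [[21, -21, 3], [14, -14, 2], [-4, 4, 11]].
Solving (B + 4I)v = 0 gives the eigenspace spanned by (4, 4, 0).
With v_1 = 4, v = (4, 4, 0), so v_2 = 4.

4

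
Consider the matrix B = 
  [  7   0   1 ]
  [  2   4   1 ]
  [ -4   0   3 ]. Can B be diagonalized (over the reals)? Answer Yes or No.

Characteristic polynomial: p(λ) = λ^3 - 14λ^2 + 65λ - 100 = (λ - 5)^2(λ - 4).
λ = 5 has algebraic multiplicity 2; rank(B − 5I) = 2, so geometric multiplicity = 1.
Geometric multiplicity < algebraic multiplicity, so B is not diagonalizable.

No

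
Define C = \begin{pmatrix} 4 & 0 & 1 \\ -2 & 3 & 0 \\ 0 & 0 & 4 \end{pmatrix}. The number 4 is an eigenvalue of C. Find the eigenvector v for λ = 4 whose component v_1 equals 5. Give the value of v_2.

C − 4I = [[0, 0, 1], [-2, -1, 0], [0, 0, 0]].
Solving (C − 4I)v = 0 gives the eigenspace spanned by (5, -10, 0).
With v_1 = 5, v = (5, -10, 0), so v_2 = -10.

-10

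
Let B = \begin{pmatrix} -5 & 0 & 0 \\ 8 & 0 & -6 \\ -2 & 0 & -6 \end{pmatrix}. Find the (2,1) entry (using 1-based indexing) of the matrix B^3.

68

Characteristic polynomial: μ^3 + 11μ^2 + 30μ = μ(μ + 5)(μ + 6), so the eigenvalues are -6, -5, 0.
μ=-5: eigenvector (1, -4, -2).
μ=-6: eigenvector (0, 1, 1).
μ=0: eigenvector (0, 1, 0).
P = [[1, 0, 0], [-4, 1, 1], [-2, 1, 0]], D = diag(-5, -6, 0), P⁻¹ = [[1, 0, 0], [2, 0, 1], [2, 1, -1]].
B³ = P·diag(-125, -216, 0)·P⁻¹ = [[-125, 0, 0], [68, 0, -216], [-182, 0, -216]].
The requested entry is 68.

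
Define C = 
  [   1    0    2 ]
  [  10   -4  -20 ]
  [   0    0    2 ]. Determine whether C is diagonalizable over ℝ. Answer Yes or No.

Yes

Characteristic polynomial: p(s) = s^3 + s^2 - 10s + 8 = (s - 2)(s - 1)(s + 4).
All 3 eigenvalues are distinct, so C is diagonalizable.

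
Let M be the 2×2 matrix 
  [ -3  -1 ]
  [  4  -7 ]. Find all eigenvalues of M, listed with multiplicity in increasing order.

Characteristic polynomial: p(μ) = μ^2 + 10μ + 25 = (μ + 5)^2.
Roots (with multiplicity): -5, -5.

-5, -5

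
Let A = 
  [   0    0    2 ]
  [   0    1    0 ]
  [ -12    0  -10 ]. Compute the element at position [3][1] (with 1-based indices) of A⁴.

6240

Characteristic polynomial: λ^3 + 9λ^2 + 14λ - 24 = (λ - 1)(λ + 4)(λ + 6), so the eigenvalues are -6, -4, 1.
λ=-4: eigenvector (1, 0, -2).
λ=1: eigenvector (0, 1, 0).
λ=-6: eigenvector (-1, 0, 3).
P = [[1, 0, -1], [0, 1, 0], [-2, 0, 3]], D = diag(-4, 1, -6), P⁻¹ = [[3, 0, 1], [0, 1, 0], [2, 0, 1]].
A⁴ = P·diag(256, 1, 1296)·P⁻¹ = [[-1824, 0, -1040], [0, 1, 0], [6240, 0, 3376]].
The requested entry is 6240.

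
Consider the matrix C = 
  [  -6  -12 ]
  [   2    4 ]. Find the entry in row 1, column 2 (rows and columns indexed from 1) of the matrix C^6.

Characteristic polynomial: r^2 + 2r = r(r + 2), so the eigenvalues are -2, 0.
r=0: eigenvector (-2, 1).
r=-2: eigenvector (-3, 1).
P = [[-2, -3], [1, 1]], D = diag(0, -2), P⁻¹ = [[1, 3], [-1, -2]].
C⁶ = P·diag(0, 64)·P⁻¹ = [[192, 384], [-64, -128]].
The requested entry is 384.

384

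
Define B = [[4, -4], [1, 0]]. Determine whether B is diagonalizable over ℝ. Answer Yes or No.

Characteristic polynomial: p(t) = t^2 - 4t + 4 = (t - 2)^2.
t = 2 has algebraic multiplicity 2; rank(B − 2I) = 1, so geometric multiplicity = 1.
Geometric multiplicity < algebraic multiplicity, so B is not diagonalizable.

No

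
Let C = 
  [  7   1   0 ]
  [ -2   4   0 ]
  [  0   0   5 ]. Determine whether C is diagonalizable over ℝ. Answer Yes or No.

Characteristic polynomial: p(t) = t^3 - 16t^2 + 85t - 150 = (t - 6)(t - 5)^2.
t = 5 has algebraic multiplicity 2; rank(C − 5I) = 1, so geometric multiplicity = 2.
Every eigenvalue has geometric = algebraic multiplicity, so C is diagonalizable.

Yes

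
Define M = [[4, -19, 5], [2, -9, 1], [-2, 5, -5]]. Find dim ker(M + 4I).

1

M + 4I = [[8, -19, 5], [2, -5, 1], [-2, 5, -1]].
This matrix has rank 2, so its null space has dimension 3 − 2 = 1.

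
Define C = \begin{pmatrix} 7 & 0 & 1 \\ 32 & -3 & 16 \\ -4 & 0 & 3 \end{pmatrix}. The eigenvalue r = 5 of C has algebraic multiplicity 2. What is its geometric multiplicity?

C − 5I = [[2, 0, 1], [32, -8, 16], [-4, 0, -2]].
This matrix has rank 2, so its null space has dimension 3 − 2 = 1.

1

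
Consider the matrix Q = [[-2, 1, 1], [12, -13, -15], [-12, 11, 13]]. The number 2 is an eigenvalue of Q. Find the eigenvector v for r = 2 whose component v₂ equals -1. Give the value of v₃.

1

Q − 2I = [[-4, 1, 1], [12, -15, -15], [-12, 11, 11]].
Solving (Q − 2I)v = 0 gives the eigenspace spanned by (0, -1, 1).
With v₂ = -1, v = (0, -1, 1), so v₃ = 1.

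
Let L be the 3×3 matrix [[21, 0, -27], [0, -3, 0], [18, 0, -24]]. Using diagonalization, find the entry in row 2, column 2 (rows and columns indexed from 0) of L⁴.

3726

Characteristic polynomial: μ^3 + 6μ^2 - 9μ - 54 = (μ - 3)(μ + 3)(μ + 6), so the eigenvalues are -6, -3, 3.
μ=3: eigenvector (3, 0, 2).
μ=-3: eigenvector (0, 1, 0).
μ=-6: eigenvector (1, 0, 1).
P = [[3, 0, 1], [0, 1, 0], [2, 0, 1]], D = diag(3, -3, -6), P⁻¹ = [[1, 0, -1], [0, 1, 0], [-2, 0, 3]].
L⁴ = P·diag(81, 81, 1296)·P⁻¹ = [[-2349, 0, 3645], [0, 81, 0], [-2430, 0, 3726]].
The requested entry is 3726.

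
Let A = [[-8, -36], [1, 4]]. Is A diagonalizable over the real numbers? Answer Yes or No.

No

Characteristic polynomial: p(s) = s^2 + 4s + 4 = (s + 2)^2.
s = -2 has algebraic multiplicity 2; rank(A + 2I) = 1, so geometric multiplicity = 1.
Geometric multiplicity < algebraic multiplicity, so A is not diagonalizable.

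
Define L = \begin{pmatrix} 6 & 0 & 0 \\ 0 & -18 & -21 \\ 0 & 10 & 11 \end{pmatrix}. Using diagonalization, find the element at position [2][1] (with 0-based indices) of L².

Characteristic polynomial: t^3 + t^2 - 30t - 72 = (t - 6)(t + 3)(t + 4), so the eigenvalues are -4, -3, 6.
t=6: eigenvector (1, 0, 0).
t=-3: eigenvector (0, 7, -5).
t=-4: eigenvector (0, 3, -2).
P = [[1, 0, 0], [0, 7, 3], [0, -5, -2]], D = diag(6, -3, -4), P⁻¹ = [[1, 0, 0], [0, -2, -3], [0, 5, 7]].
L² = P·diag(36, 9, 16)·P⁻¹ = [[36, 0, 0], [0, 114, 147], [0, -70, -89]].
The requested entry is -70.

-70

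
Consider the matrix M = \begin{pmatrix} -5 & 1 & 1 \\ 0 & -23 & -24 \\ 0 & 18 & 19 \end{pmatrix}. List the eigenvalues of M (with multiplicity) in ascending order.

Characteristic polynomial: p(s) = s^3 + 9s^2 + 15s - 25 = (s - 1)(s + 5)^2.
Roots (with multiplicity): -5, -5, 1.

-5, -5, 1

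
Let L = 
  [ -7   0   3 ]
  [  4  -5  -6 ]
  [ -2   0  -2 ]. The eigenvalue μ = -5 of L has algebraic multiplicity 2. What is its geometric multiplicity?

L + 5I = [[-2, 0, 3], [4, 0, -6], [-2, 0, 3]].
This matrix has rank 1, so its null space has dimension 3 − 1 = 2.

2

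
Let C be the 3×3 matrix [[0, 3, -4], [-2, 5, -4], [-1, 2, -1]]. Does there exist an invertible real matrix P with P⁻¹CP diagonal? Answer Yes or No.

No

Characteristic polynomial: p(t) = t^3 - 4t^2 + 5t - 2 = (t - 2)(t - 1)^2.
t = 1 has algebraic multiplicity 2; rank(C − 1I) = 2, so geometric multiplicity = 1.
Geometric multiplicity < algebraic multiplicity, so C is not diagonalizable.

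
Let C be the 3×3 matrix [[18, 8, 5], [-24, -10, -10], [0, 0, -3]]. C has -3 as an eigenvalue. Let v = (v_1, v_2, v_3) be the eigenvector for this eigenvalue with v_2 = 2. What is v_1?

C + 3I = [[21, 8, 5], [-24, -7, -10], [0, 0, 0]].
Solving (C + 3I)v = 0 gives the eigenspace spanned by (-1, 2, 1).
With v_2 = 2, v = (-1, 2, 1), so v_1 = -1.

-1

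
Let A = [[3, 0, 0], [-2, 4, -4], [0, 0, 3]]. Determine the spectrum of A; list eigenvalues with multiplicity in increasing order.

Characteristic polynomial: p(μ) = μ^3 - 10μ^2 + 33μ - 36 = (μ - 4)(μ - 3)^2.
Roots (with multiplicity): 3, 3, 4.

3, 3, 4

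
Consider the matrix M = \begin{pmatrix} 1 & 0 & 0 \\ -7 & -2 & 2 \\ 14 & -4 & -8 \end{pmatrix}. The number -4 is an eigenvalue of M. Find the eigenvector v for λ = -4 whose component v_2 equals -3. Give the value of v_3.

3

M + 4I = [[5, 0, 0], [-7, 2, 2], [14, -4, -4]].
Solving (M + 4I)v = 0 gives the eigenspace spanned by (0, -3, 3).
With v_2 = -3, v = (0, -3, 3), so v_3 = 3.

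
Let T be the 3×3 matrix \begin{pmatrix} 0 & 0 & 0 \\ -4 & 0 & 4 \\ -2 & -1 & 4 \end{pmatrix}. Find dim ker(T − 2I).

T − 2I = [[-2, 0, 0], [-4, -2, 4], [-2, -1, 2]].
This matrix has rank 2, so its null space has dimension 3 − 2 = 1.

1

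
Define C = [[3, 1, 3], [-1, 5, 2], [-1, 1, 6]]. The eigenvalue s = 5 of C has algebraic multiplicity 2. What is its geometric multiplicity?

C − 5I = [[-2, 1, 3], [-1, 0, 2], [-1, 1, 1]].
This matrix has rank 2, so its null space has dimension 3 − 2 = 1.

1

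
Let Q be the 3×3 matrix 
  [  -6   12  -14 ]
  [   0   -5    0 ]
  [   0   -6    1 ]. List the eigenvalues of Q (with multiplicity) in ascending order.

Characteristic polynomial: p(t) = t^3 + 10t^2 + 19t - 30 = (t - 1)(t + 5)(t + 6).
Roots (with multiplicity): -6, -5, 1.

-6, -5, 1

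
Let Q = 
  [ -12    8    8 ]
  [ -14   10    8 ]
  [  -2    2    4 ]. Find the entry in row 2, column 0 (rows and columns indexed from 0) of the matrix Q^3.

Characteristic polynomial: μ^3 - 2μ^2 - 16μ + 32 = (μ - 4)(μ - 2)(μ + 4), so the eigenvalues are -4, 2, 4.
μ=-4: eigenvector (1, 1, 0).
μ=2: eigenvector (0, 1, -1).
μ=4: eigenvector (1, 1, 1).
P = [[1, 0, 1], [1, 1, 1], [0, -1, 1]], D = diag(-4, 2, 4), P⁻¹ = [[2, -1, -1], [-1, 1, 0], [-1, 1, 1]].
Q³ = P·diag(-64, 8, 64)·P⁻¹ = [[-192, 128, 128], [-200, 136, 128], [-56, 56, 64]].
The requested entry is -56.

-56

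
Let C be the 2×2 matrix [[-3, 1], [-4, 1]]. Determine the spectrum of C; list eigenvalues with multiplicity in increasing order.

-1, -1

Characteristic polynomial: p(λ) = λ^2 + 2λ + 1 = (λ + 1)^2.
Roots (with multiplicity): -1, -1.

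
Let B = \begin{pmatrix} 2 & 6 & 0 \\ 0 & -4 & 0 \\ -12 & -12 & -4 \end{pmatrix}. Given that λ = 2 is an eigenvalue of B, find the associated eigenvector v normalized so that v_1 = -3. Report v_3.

B − 2I = [[0, 6, 0], [0, -6, 0], [-12, -12, -6]].
Solving (B − 2I)v = 0 gives the eigenspace spanned by (-3, 0, 6).
With v_1 = -3, v = (-3, 0, 6), so v_3 = 6.

6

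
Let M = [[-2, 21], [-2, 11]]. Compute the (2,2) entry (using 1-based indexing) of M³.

491

Characteristic polynomial: μ^2 - 9μ + 20 = (μ - 5)(μ - 4), so the eigenvalues are 4, 5.
μ=5: eigenvector (3, 1).
μ=4: eigenvector (7, 2).
P = [[3, 7], [1, 2]], D = diag(5, 4), P⁻¹ = [[-2, 7], [1, -3]].
M³ = P·diag(125, 64)·P⁻¹ = [[-302, 1281], [-122, 491]].
The requested entry is 491.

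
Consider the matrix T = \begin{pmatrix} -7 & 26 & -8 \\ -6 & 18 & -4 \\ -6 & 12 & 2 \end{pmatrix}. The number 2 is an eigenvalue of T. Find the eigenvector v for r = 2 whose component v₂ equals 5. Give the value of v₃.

5

T − 2I = [[-9, 26, -8], [-6, 16, -4], [-6, 12, 0]].
Solving (T − 2I)v = 0 gives the eigenspace spanned by (10, 5, 5).
With v₂ = 5, v = (10, 5, 5), so v₃ = 5.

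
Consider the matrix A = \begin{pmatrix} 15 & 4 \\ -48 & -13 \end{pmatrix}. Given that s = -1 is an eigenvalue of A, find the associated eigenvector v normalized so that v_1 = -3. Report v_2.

A + 1I = [[16, 4], [-48, -12]].
Solving (A + 1I)v = 0 gives the eigenspace spanned by (-3, 12).
With v_1 = -3, v = (-3, 12), so v_2 = 12.

12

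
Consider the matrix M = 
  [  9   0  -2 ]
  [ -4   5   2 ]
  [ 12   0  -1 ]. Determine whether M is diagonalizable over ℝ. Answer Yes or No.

Characteristic polynomial: p(s) = s^3 - 13s^2 + 55s - 75 = (s - 5)^2(s - 3).
s = 5 has algebraic multiplicity 2; rank(M − 5I) = 1, so geometric multiplicity = 2.
Every eigenvalue has geometric = algebraic multiplicity, so M is diagonalizable.

Yes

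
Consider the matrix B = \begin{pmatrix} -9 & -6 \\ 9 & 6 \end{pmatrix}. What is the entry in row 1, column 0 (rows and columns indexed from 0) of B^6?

-2187

Characteristic polynomial: s^2 + 3s = s(s + 3), so the eigenvalues are -3, 0.
s=-3: eigenvector (1, -1).
s=0: eigenvector (-2, 3).
P = [[1, -2], [-1, 3]], D = diag(-3, 0), P⁻¹ = [[3, 2], [1, 1]].
B⁶ = P·diag(729, 0)·P⁻¹ = [[2187, 1458], [-2187, -1458]].
The requested entry is -2187.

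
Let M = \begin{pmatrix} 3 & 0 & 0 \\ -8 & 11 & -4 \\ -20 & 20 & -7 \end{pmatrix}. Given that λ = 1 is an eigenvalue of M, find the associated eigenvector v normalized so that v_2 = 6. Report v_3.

M − 1I = [[2, 0, 0], [-8, 10, -4], [-20, 20, -8]].
Solving (M − 1I)v = 0 gives the eigenspace spanned by (0, 6, 15).
With v_2 = 6, v = (0, 6, 15), so v_3 = 15.

15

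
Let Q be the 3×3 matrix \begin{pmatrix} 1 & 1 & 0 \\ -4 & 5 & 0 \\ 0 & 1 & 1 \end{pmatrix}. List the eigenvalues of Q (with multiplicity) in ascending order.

Characteristic polynomial: p(μ) = μ^3 - 7μ^2 + 15μ - 9 = (μ - 3)^2(μ - 1).
Roots (with multiplicity): 1, 3, 3.

1, 3, 3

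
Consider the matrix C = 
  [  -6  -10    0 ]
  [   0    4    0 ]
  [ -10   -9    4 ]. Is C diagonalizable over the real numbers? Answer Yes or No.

Characteristic polynomial: p(s) = s^3 - 2s^2 - 32s + 96 = (s - 4)^2(s + 6).
s = 4 has algebraic multiplicity 2; rank(C − 4I) = 2, so geometric multiplicity = 1.
Geometric multiplicity < algebraic multiplicity, so C is not diagonalizable.

No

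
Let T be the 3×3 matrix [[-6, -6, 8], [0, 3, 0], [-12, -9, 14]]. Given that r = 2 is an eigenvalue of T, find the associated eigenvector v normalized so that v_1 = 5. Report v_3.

5

T − 2I = [[-8, -6, 8], [0, 1, 0], [-12, -9, 12]].
Solving (T − 2I)v = 0 gives the eigenspace spanned by (5, 0, 5).
With v_1 = 5, v = (5, 0, 5), so v_3 = 5.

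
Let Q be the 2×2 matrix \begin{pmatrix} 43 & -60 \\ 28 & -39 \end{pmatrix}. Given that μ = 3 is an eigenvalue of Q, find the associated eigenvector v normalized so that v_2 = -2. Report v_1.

Q − 3I = [[40, -60], [28, -42]].
Solving (Q − 3I)v = 0 gives the eigenspace spanned by (-3, -2).
With v_2 = -2, v = (-3, -2), so v_1 = -3.

-3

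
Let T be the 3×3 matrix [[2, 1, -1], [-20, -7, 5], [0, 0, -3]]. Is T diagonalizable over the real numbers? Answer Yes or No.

Characteristic polynomial: p(s) = s^3 + 8s^2 + 21s + 18 = (s + 2)(s + 3)^2.
s = -3 has algebraic multiplicity 2; rank(T + 3I) = 2, so geometric multiplicity = 1.
Geometric multiplicity < algebraic multiplicity, so T is not diagonalizable.

No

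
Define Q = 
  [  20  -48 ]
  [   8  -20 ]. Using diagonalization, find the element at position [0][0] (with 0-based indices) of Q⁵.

Characteristic polynomial: μ^2 - 16 = (μ - 4)(μ + 4), so the eigenvalues are -4, 4.
μ=4: eigenvector (3, 1).
μ=-4: eigenvector (2, 1).
P = [[3, 2], [1, 1]], D = diag(4, -4), P⁻¹ = [[1, -2], [-1, 3]].
Q⁵ = P·diag(1024, -1024)·P⁻¹ = [[5120, -12288], [2048, -5120]].
The requested entry is 5120.

5120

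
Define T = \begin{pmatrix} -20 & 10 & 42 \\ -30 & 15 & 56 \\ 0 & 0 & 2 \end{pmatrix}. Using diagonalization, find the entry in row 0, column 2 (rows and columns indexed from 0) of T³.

Characteristic polynomial: λ^3 + 3λ^2 - 10λ = λ(λ - 2)(λ + 5), so the eigenvalues are -5, 0, 2.
λ=-5: eigenvector (-2, -3, 0).
λ=0: eigenvector (1, 2, 0).
λ=2: eigenvector (1, -2, 1).
P = [[-2, 1, 1], [-3, 2, -2], [0, 0, 1]], D = diag(-5, 0, 2), P⁻¹ = [[-2, 1, 4], [-3, 2, 7], [0, 0, 1]].
T³ = P·diag(-125, 0, 8)·P⁻¹ = [[-500, 250, 1008], [-750, 375, 1484], [0, 0, 8]].
The requested entry is 1008.

1008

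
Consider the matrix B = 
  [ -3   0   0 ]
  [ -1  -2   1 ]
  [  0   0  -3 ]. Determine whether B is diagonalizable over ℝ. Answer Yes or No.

Characteristic polynomial: p(μ) = μ^3 + 8μ^2 + 21μ + 18 = (μ + 2)(μ + 3)^2.
μ = -3 has algebraic multiplicity 2; rank(B + 3I) = 1, so geometric multiplicity = 2.
Every eigenvalue has geometric = algebraic multiplicity, so B is diagonalizable.

Yes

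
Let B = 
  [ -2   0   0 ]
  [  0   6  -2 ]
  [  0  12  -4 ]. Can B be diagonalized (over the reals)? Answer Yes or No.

Yes

Characteristic polynomial: p(μ) = μ^3 - 4μ = μ(μ - 2)(μ + 2).
All 3 eigenvalues are distinct, so B is diagonalizable.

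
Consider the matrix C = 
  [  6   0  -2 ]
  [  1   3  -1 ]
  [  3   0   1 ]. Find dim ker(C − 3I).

C − 3I = [[3, 0, -2], [1, 0, -1], [3, 0, -2]].
This matrix has rank 2, so its null space has dimension 3 − 2 = 1.

1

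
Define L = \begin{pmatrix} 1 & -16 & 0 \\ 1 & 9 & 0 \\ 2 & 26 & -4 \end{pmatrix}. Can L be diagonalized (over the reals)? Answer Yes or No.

No

Characteristic polynomial: p(μ) = μ^3 - 6μ^2 - 15μ + 100 = (μ - 5)^2(μ + 4).
μ = 5 has algebraic multiplicity 2; rank(L − 5I) = 2, so geometric multiplicity = 1.
Geometric multiplicity < algebraic multiplicity, so L is not diagonalizable.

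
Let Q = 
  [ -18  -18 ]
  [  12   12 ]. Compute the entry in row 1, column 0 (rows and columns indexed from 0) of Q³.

432

Characteristic polynomial: λ^2 + 6λ = λ(λ + 6), so the eigenvalues are -6, 0.
λ=0: eigenvector (1, -1).
λ=-6: eigenvector (3, -2).
P = [[1, 3], [-1, -2]], D = diag(0, -6), P⁻¹ = [[-2, -3], [1, 1]].
Q³ = P·diag(0, -216)·P⁻¹ = [[-648, -648], [432, 432]].
The requested entry is 432.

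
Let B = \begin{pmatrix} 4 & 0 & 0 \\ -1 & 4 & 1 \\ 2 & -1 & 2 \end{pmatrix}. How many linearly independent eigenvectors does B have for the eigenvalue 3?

B − 3I = [[1, 0, 0], [-1, 1, 1], [2, -1, -1]].
This matrix has rank 2, so its null space has dimension 3 − 2 = 1.

1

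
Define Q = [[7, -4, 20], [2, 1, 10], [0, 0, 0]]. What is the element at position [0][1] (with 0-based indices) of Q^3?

Characteristic polynomial: r^3 - 8r^2 + 15r = r(r - 5)(r - 3), so the eigenvalues are 0, 3, 5.
r=3: eigenvector (1, 1, 0).
r=5: eigenvector (-2, -1, 0).
r=0: eigenvector (-4, -2, 1).
P = [[1, -2, -4], [1, -1, -2], [0, 0, 1]], D = diag(3, 5, 0), P⁻¹ = [[-1, 2, 0], [-1, 1, -2], [0, 0, 1]].
Q³ = P·diag(27, 125, 0)·P⁻¹ = [[223, -196, 500], [98, -71, 250], [0, 0, 0]].
The requested entry is -196.

-196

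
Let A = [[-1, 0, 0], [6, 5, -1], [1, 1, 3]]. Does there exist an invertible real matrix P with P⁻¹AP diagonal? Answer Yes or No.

No

Characteristic polynomial: p(λ) = λ^3 - 7λ^2 + 8λ + 16 = (λ - 4)^2(λ + 1).
λ = 4 has algebraic multiplicity 2; rank(A − 4I) = 2, so geometric multiplicity = 1.
Geometric multiplicity < algebraic multiplicity, so A is not diagonalizable.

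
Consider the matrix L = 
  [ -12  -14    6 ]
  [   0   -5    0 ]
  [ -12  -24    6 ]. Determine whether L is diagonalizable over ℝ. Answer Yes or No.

Yes

Characteristic polynomial: p(λ) = λ^3 + 11λ^2 + 30λ = λ(λ + 5)(λ + 6).
All 3 eigenvalues are distinct, so L is diagonalizable.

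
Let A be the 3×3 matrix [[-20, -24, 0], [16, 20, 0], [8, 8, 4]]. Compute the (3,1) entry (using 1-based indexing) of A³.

Characteristic polynomial: r^3 - 4r^2 - 16r + 64 = (r - 4)^2(r + 4), so the eigenvalues are -4, 4, 4.
r=-4: eigenvector (3, -2, -1).
r=4: eigenvector (-1, 1, 0).
r=4: eigenvector (-2, 2, 1).
P = [[3, -1, -2], [-2, 1, 2], [-1, 0, 1]], D = diag(-4, 4, 4), P⁻¹ = [[1, 1, 0], [0, 1, -2], [1, 1, 1]].
A³ = P·diag(-64, 64, 64)·P⁻¹ = [[-320, -384, 0], [256, 320, 0], [128, 128, 64]].
The requested entry is 128.

128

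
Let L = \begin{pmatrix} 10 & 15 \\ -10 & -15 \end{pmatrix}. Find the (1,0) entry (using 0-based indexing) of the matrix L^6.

31250

Characteristic polynomial: t^2 + 5t = t(t + 5), so the eigenvalues are -5, 0.
t=-5: eigenvector (-1, 1).
t=0: eigenvector (3, -2).
P = [[-1, 3], [1, -2]], D = diag(-5, 0), P⁻¹ = [[2, 3], [1, 1]].
L⁶ = P·diag(15625, 0)·P⁻¹ = [[-31250, -46875], [31250, 46875]].
The requested entry is 31250.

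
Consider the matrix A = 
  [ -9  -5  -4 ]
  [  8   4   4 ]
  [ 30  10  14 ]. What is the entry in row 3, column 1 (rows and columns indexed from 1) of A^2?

Characteristic polynomial: s^3 - 9s^2 + 14s + 24 = (s - 6)(s - 4)(s + 1), so the eigenvalues are -1, 4, 6.
s=4: eigenvector (-1, 1, 2).
s=-1: eigenvector (1, 0, -2).
s=6: eigenvector (-2, 2, 5).
P = [[-1, 1, -2], [1, 0, 2], [2, -2, 5]], D = diag(4, -1, 6), P⁻¹ = [[-4, 1, -2], [1, 1, 0], [2, 0, 1]].
A² = P·diag(16, 1, 36)·P⁻¹ = [[-79, -15, -40], [80, 16, 40], [230, 30, 116]].
The requested entry is 230.

230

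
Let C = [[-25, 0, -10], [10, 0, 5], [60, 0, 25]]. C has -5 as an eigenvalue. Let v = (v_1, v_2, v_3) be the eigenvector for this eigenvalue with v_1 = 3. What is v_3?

-6

C + 5I = [[-20, 0, -10], [10, 5, 5], [60, 0, 30]].
Solving (C + 5I)v = 0 gives the eigenspace spanned by (3, 0, -6).
With v_1 = 3, v = (3, 0, -6), so v_3 = -6.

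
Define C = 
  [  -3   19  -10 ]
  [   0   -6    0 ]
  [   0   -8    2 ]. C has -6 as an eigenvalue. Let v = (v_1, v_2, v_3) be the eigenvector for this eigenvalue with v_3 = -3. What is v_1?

9

C + 6I = [[3, 19, -10], [0, 0, 0], [0, -8, 8]].
Solving (C + 6I)v = 0 gives the eigenspace spanned by (9, -3, -3).
With v_3 = -3, v = (9, -3, -3), so v_1 = 9.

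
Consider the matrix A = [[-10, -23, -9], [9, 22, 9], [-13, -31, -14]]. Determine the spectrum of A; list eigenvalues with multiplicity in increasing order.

Characteristic polynomial: p(r) = r^3 + 2r^2 - 19r - 20 = (r - 4)(r + 1)(r + 5).
Roots (with multiplicity): -5, -1, 4.

-5, -1, 4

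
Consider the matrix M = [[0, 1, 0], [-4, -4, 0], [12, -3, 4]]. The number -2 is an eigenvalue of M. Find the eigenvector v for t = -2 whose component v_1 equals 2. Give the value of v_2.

-4

M + 2I = [[2, 1, 0], [-4, -2, 0], [12, -3, 6]].
Solving (M + 2I)v = 0 gives the eigenspace spanned by (2, -4, -6).
With v_1 = 2, v = (2, -4, -6), so v_2 = -4.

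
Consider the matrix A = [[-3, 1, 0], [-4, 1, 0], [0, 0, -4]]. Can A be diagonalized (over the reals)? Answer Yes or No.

No

Characteristic polynomial: p(s) = s^3 + 6s^2 + 9s + 4 = (s + 1)^2(s + 4).
s = -1 has algebraic multiplicity 2; rank(A + 1I) = 2, so geometric multiplicity = 1.
Geometric multiplicity < algebraic multiplicity, so A is not diagonalizable.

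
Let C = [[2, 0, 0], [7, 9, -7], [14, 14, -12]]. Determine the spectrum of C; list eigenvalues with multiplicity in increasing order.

Characteristic polynomial: p(s) = s^3 + s^2 - 16s + 20 = (s - 2)^2(s + 5).
Roots (with multiplicity): -5, 2, 2.

-5, 2, 2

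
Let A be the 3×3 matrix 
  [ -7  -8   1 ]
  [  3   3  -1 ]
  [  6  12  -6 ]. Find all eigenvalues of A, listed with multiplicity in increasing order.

Characteristic polynomial: p(μ) = μ^3 + 10μ^2 + 33μ + 36 = (μ + 3)^2(μ + 4).
Roots (with multiplicity): -4, -3, -3.

-4, -3, -3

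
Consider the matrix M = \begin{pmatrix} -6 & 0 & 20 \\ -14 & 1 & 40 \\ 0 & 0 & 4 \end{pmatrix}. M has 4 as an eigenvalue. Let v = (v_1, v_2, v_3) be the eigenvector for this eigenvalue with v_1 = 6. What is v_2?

M − 4I = [[-10, 0, 20], [-14, -3, 40], [0, 0, 0]].
Solving (M − 4I)v = 0 gives the eigenspace spanned by (6, 12, 3).
With v_1 = 6, v = (6, 12, 3), so v_2 = 12.

12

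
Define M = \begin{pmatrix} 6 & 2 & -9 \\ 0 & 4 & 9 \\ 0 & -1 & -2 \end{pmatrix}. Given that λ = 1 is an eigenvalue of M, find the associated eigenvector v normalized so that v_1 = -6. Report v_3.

M − 1I = [[5, 2, -9], [0, 3, 9], [0, -1, -3]].
Solving (M − 1I)v = 0 gives the eigenspace spanned by (-6, 6, -2).
With v_1 = -6, v = (-6, 6, -2), so v_3 = -2.

-2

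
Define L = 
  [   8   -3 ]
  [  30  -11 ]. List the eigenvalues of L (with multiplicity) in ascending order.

Characteristic polynomial: p(r) = r^2 + 3r + 2 = (r + 1)(r + 2).
Roots (with multiplicity): -2, -1.

-2, -1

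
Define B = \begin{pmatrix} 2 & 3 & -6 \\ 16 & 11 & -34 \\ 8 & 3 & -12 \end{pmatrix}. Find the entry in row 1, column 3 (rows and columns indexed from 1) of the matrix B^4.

Characteristic polynomial: t^3 - t^2 - 32t + 60 = (t - 5)(t - 2)(t + 6), so the eigenvalues are -6, 2, 5.
t=2: eigenvector (1, 2, 1).
t=5: eigenvector (1, 3, 1).
t=-6: eigenvector (0, 2, 1).
P = [[1, 1, 0], [2, 3, 2], [1, 1, 1]], D = diag(2, 5, -6), P⁻¹ = [[1, -1, 2], [0, 1, -2], [-1, 0, 1]].
B⁴ = P·diag(16, 625, 1296)·P⁻¹ = [[16, 609, -1218], [-2560, 1843, -1094], [-1280, 609, 78]].
The requested entry is -1218.

-1218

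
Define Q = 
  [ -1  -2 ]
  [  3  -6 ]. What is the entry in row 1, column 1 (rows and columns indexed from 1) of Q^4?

Characteristic polynomial: s^2 + 7s + 12 = (s + 3)(s + 4), so the eigenvalues are -4, -3.
s=-3: eigenvector (1, 1).
s=-4: eigenvector (2, 3).
P = [[1, 2], [1, 3]], D = diag(-3, -4), P⁻¹ = [[3, -2], [-1, 1]].
Q⁴ = P·diag(81, 256)·P⁻¹ = [[-269, 350], [-525, 606]].
The requested entry is -269.

-269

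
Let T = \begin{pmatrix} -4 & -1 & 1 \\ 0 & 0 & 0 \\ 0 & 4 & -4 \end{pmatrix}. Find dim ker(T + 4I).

1

T + 4I = [[0, -1, 1], [0, 4, 0], [0, 4, 0]].
This matrix has rank 2, so its null space has dimension 3 − 2 = 1.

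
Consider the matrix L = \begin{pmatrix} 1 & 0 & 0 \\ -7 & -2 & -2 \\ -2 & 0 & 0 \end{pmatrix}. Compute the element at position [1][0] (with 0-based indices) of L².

11

Characteristic polynomial: s^3 + s^2 - 2s = s(s - 1)(s + 2), so the eigenvalues are -2, 0, 1.
s=1: eigenvector (1, -1, -2).
s=-2: eigenvector (0, 1, 0).
s=0: eigenvector (0, -1, 1).
P = [[1, 0, 0], [-1, 1, -1], [-2, 0, 1]], D = diag(1, -2, 0), P⁻¹ = [[1, 0, 0], [3, 1, 1], [2, 0, 1]].
L² = P·diag(1, 4, 0)·P⁻¹ = [[1, 0, 0], [11, 4, 4], [-2, 0, 0]].
The requested entry is 11.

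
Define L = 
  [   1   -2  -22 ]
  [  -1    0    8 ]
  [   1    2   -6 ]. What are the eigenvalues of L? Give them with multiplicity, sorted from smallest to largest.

-4, -3, 2

Characteristic polynomial: p(r) = r^3 + 5r^2 - 2r - 24 = (r - 2)(r + 3)(r + 4).
Roots (with multiplicity): -4, -3, 2.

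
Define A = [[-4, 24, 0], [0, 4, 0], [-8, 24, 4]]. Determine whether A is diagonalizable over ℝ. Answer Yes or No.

Yes

Characteristic polynomial: p(s) = s^3 - 4s^2 - 16s + 64 = (s - 4)^2(s + 4).
s = 4 has algebraic multiplicity 2; rank(A − 4I) = 1, so geometric multiplicity = 2.
Every eigenvalue has geometric = algebraic multiplicity, so A is diagonalizable.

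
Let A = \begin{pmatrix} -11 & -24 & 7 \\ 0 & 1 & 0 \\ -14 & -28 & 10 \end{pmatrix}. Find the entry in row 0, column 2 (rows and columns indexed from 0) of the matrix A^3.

91

Characteristic polynomial: t^3 - 13t + 12 = (t - 3)(t - 1)(t + 4), so the eigenvalues are -4, 1, 3.
t=3: eigenvector (1, 0, 2).
t=1: eigenvector (-2, 1, 0).
t=-4: eigenvector (-1, 0, -1).
P = [[1, -2, -1], [0, 1, 0], [2, 0, -1]], D = diag(3, 1, -4), P⁻¹ = [[-1, -2, 1], [0, 1, 0], [-2, -4, 1]].
A³ = P·diag(27, 1, -64)·P⁻¹ = [[-155, -312, 91], [0, 1, 0], [-182, -364, 118]].
The requested entry is 91.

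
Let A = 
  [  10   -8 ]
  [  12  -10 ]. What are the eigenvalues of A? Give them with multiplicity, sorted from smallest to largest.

-2, 2

Characteristic polynomial: p(t) = t^2 - 4 = (t - 2)(t + 2).
Roots (with multiplicity): -2, 2.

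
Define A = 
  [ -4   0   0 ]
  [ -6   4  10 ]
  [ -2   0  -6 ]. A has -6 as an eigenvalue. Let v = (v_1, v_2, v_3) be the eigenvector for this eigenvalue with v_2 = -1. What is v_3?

A + 6I = [[2, 0, 0], [-6, 10, 10], [-2, 0, 0]].
Solving (A + 6I)v = 0 gives the eigenspace spanned by (0, -1, 1).
With v_2 = -1, v = (0, -1, 1), so v_3 = 1.

1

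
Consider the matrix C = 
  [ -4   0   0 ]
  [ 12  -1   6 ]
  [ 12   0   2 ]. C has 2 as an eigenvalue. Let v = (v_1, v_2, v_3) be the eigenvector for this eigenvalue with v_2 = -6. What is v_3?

-3

C − 2I = [[-6, 0, 0], [12, -3, 6], [12, 0, 0]].
Solving (C − 2I)v = 0 gives the eigenspace spanned by (0, -6, -3).
With v_2 = -6, v = (0, -6, -3), so v_3 = -3.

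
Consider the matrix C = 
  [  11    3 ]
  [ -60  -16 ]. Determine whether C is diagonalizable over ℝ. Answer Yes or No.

Characteristic polynomial: p(r) = r^2 + 5r + 4 = (r + 1)(r + 4).
All 2 eigenvalues are distinct, so C is diagonalizable.

Yes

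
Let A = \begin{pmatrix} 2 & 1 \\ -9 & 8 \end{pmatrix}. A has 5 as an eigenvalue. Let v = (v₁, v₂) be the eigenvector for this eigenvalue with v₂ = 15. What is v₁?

A − 5I = [[-3, 1], [-9, 3]].
Solving (A − 5I)v = 0 gives the eigenspace spanned by (5, 15).
With v₂ = 15, v = (5, 15), so v₁ = 5.

5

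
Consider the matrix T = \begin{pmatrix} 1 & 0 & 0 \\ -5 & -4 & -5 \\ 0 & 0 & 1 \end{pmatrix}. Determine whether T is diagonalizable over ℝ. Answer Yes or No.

Yes

Characteristic polynomial: p(s) = s^3 + 2s^2 - 7s + 4 = (s - 1)^2(s + 4).
s = 1 has algebraic multiplicity 2; rank(T − 1I) = 1, so geometric multiplicity = 2.
Every eigenvalue has geometric = algebraic multiplicity, so T is diagonalizable.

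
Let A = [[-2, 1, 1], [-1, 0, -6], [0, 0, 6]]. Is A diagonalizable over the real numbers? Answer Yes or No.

No

Characteristic polynomial: p(μ) = μ^3 - 4μ^2 - 11μ - 6 = (μ - 6)(μ + 1)^2.
μ = -1 has algebraic multiplicity 2; rank(A + 1I) = 2, so geometric multiplicity = 1.
Geometric multiplicity < algebraic multiplicity, so A is not diagonalizable.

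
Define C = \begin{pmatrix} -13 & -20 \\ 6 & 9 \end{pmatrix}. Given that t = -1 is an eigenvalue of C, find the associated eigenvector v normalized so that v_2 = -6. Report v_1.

10

C + 1I = [[-12, -20], [6, 10]].
Solving (C + 1I)v = 0 gives the eigenspace spanned by (10, -6).
With v_2 = -6, v = (10, -6), so v_1 = 10.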